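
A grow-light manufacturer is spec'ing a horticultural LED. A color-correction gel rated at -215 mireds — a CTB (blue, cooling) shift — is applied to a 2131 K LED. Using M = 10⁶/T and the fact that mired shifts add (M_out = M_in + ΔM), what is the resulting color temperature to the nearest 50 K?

3950 K

M_in = 10⁶/2131 = 469.26 mireds.
M_out = 469.26 + (-215) = 254.26 mireds.
T_out = 10⁶/254.26 = 3932.9 K → 3950 K.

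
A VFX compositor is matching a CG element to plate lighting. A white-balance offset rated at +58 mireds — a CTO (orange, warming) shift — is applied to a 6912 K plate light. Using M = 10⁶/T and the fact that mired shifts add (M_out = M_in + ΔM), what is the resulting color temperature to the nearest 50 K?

4950 K

M_in = 10⁶/6912 = 144.68 mireds.
M_out = 144.68 + (+58) = 202.68 mireds.
T_out = 10⁶/202.68 = 4934.0 K → 4950 K.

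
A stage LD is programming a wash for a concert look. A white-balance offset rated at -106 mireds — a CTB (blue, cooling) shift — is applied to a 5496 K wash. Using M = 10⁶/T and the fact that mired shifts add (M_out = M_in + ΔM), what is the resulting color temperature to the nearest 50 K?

13150 K

M_in = 10⁶/5496 = 181.95 mireds.
M_out = 181.95 + (-106) = 75.95 mireds.
T_out = 10⁶/75.95 = 13166.5 K → 13150 K.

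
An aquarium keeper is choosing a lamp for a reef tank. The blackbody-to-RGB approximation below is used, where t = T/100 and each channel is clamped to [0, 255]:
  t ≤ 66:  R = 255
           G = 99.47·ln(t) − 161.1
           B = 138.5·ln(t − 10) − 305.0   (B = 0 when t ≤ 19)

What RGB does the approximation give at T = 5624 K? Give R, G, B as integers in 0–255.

R=255, G=240, B=226

t = 5624/100 = 56.24; the t ≤ 66 branch applies.
R = 255 by definition for t ≤ 66.
G = 99.47·ln 56.24 − 161.1 = 99.47·4.0296 − 161.1 = 239.727.
B = 138.5·ln(56.24 − 10) − 305.0 = 138.5·ln 46.24 − 305.0 = 138.5·3.8338 − 305.0 = 225.988.
Rounded: (255, 240, 226).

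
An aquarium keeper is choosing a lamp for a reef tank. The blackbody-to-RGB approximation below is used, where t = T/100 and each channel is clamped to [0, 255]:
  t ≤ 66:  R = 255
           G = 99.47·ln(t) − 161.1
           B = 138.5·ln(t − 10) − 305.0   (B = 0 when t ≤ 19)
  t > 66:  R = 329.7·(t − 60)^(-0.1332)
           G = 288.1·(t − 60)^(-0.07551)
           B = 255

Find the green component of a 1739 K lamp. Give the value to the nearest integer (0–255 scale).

123

t = 1739/100 = 17.39; the t ≤ 66 branch applies.
G = 99.47·ln 17.39 − 161.1 = 99.47·2.8559 − 161.1 = 122.976.
Rounded: 123.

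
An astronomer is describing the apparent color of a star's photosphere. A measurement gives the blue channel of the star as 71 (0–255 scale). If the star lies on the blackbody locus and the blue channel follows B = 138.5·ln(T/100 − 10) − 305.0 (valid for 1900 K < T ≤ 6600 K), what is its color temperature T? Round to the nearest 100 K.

ln(t − 10) = (71 + 305.0) / 138.5 = 2.7148.
t − 10 = e^2.7148 = 15.102, so t = 25.102.
T = 100·t = 2510 K → 2500 K to the nearest 100 K.

2500 K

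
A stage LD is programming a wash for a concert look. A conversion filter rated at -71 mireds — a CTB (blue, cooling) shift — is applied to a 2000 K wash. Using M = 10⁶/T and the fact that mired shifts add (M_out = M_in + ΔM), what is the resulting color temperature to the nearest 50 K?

M_in = 10⁶/2000 = 500.00 mireds.
M_out = 500.00 + (-71) = 429.00 mireds.
T_out = 10⁶/429.00 = 2331.0 K → 2350 K.

2350 K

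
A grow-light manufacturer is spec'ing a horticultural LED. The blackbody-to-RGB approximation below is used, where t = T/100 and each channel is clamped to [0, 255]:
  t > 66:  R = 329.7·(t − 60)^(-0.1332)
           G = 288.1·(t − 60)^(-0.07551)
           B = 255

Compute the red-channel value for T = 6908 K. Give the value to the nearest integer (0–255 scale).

t = 6908/100 = 69.08; the t > 66 branch applies.
R = 329.7·(69.08 − 60)^(-0.1332) = 329.7·9.08^(-0.1332) = 329.7·0.74539 = 245.755.
Rounded: 246.

246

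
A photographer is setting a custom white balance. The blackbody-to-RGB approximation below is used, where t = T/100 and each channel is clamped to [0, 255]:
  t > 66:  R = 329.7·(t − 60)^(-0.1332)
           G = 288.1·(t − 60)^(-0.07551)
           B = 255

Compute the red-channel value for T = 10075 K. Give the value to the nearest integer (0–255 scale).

201

t = 10075/100 = 100.75; the t > 66 branch applies.
R = 329.7·(100.75 − 60)^(-0.1332) = 329.7·40.75^(-0.1332) = 329.7·0.61028 = 201.210.
Rounded: 201.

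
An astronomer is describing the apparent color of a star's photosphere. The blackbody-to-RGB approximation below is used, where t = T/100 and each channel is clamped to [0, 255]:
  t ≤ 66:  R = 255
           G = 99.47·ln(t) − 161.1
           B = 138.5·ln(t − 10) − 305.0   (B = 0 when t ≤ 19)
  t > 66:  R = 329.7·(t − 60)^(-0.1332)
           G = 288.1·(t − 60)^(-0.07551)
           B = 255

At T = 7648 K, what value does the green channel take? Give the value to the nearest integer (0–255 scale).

233

t = 7648/100 = 76.48; the t > 66 branch applies.
G = 288.1·(76.48 − 60)^(-0.07551) = 288.1·16.48^(-0.07551) = 288.1·0.80930 = 233.158.
Rounded: 233.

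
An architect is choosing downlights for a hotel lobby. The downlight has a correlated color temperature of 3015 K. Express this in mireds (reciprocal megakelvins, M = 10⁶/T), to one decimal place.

331.7 mireds

M = 10⁶ / 3015 = 331.675 → 331.7 mireds.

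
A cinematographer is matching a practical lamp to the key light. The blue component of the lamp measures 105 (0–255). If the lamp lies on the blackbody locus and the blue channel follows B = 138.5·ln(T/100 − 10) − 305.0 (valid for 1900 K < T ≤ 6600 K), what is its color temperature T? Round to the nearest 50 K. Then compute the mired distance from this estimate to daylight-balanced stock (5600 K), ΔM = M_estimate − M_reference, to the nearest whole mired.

+160 mireds

ln(t − 10) = (105 + 305.0) / 138.5 = 2.9603.
t − 10 = e^2.9603 = 19.304, so t = 29.304.
T = 100·t = 2930 K → 2950 K to the nearest 50 K.
M_estimate = 10⁶/2950 = 338.98; M_reference = 10⁶/5600 = 178.57.
ΔM = 338.98 − 178.57 = 160.41 → +160 mireds.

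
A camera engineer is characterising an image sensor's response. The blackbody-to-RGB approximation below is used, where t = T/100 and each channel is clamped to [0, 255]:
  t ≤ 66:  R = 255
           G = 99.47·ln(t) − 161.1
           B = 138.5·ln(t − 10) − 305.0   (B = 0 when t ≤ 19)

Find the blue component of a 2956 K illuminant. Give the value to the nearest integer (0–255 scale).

t = 2956/100 = 29.56; the t ≤ 66 branch applies.
B = 138.5·ln(29.56 − 10) − 305.0 = 138.5·ln 19.56 − 305.0 = 138.5·2.9735 − 305.0 = 106.828.
Rounded: 107.

107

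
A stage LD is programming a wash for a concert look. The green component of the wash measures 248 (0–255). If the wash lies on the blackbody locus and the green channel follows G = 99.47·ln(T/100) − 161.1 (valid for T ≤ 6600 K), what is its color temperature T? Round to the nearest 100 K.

6100 K

ln t = (248 + 161.1) / 99.47 = 4.1128.
t = e^4.1128 = 61.117.
T = 100·t = 6112 K → 6100 K to the nearest 100 K.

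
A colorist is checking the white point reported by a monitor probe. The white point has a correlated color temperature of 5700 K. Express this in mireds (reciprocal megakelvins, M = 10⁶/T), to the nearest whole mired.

M = 10⁶ / 5700 = 175.439 → 175 mireds.

175 mireds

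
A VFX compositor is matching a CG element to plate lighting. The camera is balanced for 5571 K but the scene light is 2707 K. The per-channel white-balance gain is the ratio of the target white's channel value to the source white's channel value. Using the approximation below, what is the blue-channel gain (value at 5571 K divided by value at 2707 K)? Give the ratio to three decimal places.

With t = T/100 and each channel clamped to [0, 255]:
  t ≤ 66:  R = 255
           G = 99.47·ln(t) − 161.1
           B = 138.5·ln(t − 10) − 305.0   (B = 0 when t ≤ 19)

At 2707 K (t = 27.07):
  B = 138.5·ln(27.07 − 10) − 305.0 = 138.5·ln 17.07 − 305.0 = 138.5·2.8373 − 305.0 = 87.969.
At 5571 K (t = 55.71):
  B = 138.5·ln(55.71 − 10) − 305.0 = 138.5·ln 45.71 − 305.0 = 138.5·3.8223 − 305.0 = 224.391.
Gain = 224.391 / 87.969 = 2.5508 → 2.551.

2.551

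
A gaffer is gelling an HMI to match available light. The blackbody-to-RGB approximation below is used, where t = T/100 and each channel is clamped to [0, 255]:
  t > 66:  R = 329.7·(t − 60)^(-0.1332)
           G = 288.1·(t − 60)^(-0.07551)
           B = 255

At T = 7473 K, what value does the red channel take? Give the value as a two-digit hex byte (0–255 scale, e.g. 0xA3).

t = 7473/100 = 74.73; the t > 66 branch applies.
R = 329.7·(74.73 − 60)^(-0.1332) = 329.7·14.73^(-0.1332) = 329.7·0.69887 = 230.417.
Rounded: 230; in hex, 0xE6.

0xE6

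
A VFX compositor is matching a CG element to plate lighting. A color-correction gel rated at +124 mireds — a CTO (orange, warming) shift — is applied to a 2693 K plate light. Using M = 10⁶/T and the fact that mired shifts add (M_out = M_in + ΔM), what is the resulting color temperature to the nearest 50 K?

M_in = 10⁶/2693 = 371.33 mireds.
M_out = 371.33 + (+124) = 495.33 mireds.
T_out = 10⁶/495.33 = 2018.8 K → 2000 K.

2000 K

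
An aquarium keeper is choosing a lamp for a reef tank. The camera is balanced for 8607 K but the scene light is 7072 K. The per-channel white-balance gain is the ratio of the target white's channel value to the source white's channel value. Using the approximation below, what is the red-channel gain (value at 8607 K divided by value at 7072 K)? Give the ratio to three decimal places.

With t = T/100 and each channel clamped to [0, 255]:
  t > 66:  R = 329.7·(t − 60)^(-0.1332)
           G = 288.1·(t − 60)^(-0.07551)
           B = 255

0.888

At 7072 K (t = 70.72):
  R = 329.7·(70.72 − 60)^(-0.1332) = 329.7·10.72^(-0.1332) = 329.7·0.72908 = 240.379.
At 8607 K (t = 86.07):
  R = 329.7·(86.07 − 60)^(-0.1332) = 329.7·26.07^(-0.1332) = 329.7·0.64769 = 213.545.
Gain = 213.545 / 240.379 = 0.8884 → 0.888.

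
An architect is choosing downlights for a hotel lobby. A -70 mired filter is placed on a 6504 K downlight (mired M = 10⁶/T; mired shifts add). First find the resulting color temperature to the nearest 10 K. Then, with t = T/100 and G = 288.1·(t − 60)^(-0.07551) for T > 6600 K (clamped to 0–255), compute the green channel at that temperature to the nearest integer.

212

M_in = 10⁶/6504 = 153.75; M_out = 153.75 + (-70) = 83.75.
T_out = 10⁶/83.75 = 11940.1 K → 11940 K; t = 119.4.
G = 288.1·(119.4 − 60)^(-0.07551) = 288.1·59.4^(-0.07551) = 288.1·0.73462 = 211.643.
Rounded: 212.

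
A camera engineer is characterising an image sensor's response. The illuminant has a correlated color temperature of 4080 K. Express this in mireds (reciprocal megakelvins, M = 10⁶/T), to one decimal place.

M = 10⁶ / 4080 = 245.098 → 245.1 mireds.

245.1 mireds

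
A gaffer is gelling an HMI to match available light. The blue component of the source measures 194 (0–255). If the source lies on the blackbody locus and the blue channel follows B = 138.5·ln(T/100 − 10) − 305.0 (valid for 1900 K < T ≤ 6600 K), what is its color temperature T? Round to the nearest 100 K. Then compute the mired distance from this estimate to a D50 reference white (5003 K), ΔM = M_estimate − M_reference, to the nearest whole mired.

ln(t − 10) = (194 + 305.0) / 138.5 = 3.6029.
t − 10 = e^3.6029 = 36.704, so t = 46.704.
T = 100·t = 4670 K → 4700 K to the nearest 100 K.
M_estimate = 10⁶/4700 = 212.77; M_reference = 10⁶/5003 = 199.88.
ΔM = 212.77 − 199.88 = 12.89 → +13 mireds.

+13 mireds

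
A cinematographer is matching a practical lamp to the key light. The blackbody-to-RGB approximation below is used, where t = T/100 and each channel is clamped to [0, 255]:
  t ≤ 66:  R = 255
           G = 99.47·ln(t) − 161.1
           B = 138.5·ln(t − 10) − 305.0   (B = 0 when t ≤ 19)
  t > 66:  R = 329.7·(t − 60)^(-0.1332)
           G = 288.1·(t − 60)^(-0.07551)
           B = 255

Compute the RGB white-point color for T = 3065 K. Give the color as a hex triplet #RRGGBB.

#FFB372

t = 3065/100 = 30.65; the t ≤ 66 branch applies.
R = 255 by definition for t ≤ 66.
G = 99.47·ln 30.65 − 161.1 = 99.47·3.4226 − 161.1 = 179.349.
B = 138.5·ln(30.65 − 10) − 305.0 = 138.5·ln 20.65 − 305.0 = 138.5·3.0277 − 305.0 = 114.339.
Rounded: (255, 179, 114).
In hex: #FFB372.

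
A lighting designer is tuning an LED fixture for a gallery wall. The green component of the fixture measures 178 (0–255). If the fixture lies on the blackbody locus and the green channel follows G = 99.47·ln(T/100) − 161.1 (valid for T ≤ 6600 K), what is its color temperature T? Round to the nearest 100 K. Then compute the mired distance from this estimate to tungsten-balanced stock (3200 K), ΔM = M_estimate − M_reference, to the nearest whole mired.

ln t = (178 + 161.1) / 99.47 = 3.4091.
t = e^3.4091 = 30.237.
T = 100·t = 3024 K → 3000 K to the nearest 100 K.
M_estimate = 10⁶/3000 = 333.33; M_reference = 10⁶/3200 = 312.50.
ΔM = 333.33 − 312.50 = 20.83 → +21 mireds.

+21 mireds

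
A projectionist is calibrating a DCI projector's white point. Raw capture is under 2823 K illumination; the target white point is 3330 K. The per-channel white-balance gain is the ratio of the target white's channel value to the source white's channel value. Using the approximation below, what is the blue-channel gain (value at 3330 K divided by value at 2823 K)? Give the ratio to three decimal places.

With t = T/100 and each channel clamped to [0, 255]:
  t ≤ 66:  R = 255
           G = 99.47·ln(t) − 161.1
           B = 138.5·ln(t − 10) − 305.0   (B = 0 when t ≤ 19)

1.350

At 2823 K (t = 28.23):
  B = 138.5·ln(28.23 − 10) − 305.0 = 138.5·ln 18.23 − 305.0 = 138.5·2.9031 − 305.0 = 97.075.
At 3330 K (t = 33.3):
  B = 138.5·ln(33.3 − 10) − 305.0 = 138.5·ln 23.3 − 305.0 = 138.5·3.1485 − 305.0 = 131.061.
Gain = 131.061 / 97.075 = 1.3501 → 1.350.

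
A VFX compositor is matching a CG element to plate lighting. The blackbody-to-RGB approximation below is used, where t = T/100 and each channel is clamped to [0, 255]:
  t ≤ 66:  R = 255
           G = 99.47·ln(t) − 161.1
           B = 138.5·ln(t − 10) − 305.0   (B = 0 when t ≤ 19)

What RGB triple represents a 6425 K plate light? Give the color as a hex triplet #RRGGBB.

#FFFDF8

t = 6425/100 = 64.25; the t ≤ 66 branch applies.
R = 255 by definition for t ≤ 66.
G = 99.47·ln 64.25 − 161.1 = 99.47·4.1628 − 161.1 = 252.972.
B = 138.5·ln(64.25 − 10) − 305.0 = 138.5·ln 54.25 − 305.0 = 138.5·3.9936 − 305.0 = 248.114.
Rounded: (255, 253, 248).
In hex: #FFFDF8.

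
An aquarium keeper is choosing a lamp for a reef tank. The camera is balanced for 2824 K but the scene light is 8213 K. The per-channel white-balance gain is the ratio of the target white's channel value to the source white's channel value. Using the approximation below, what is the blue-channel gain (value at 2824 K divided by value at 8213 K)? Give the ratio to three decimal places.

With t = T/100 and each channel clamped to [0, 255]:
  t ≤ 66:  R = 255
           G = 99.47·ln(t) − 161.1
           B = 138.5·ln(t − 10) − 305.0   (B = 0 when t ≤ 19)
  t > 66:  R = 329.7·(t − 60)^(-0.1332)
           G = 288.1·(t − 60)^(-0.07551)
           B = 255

0.381

At 8213 K (t = 82.13):
  B = 255 by definition for t > 66.
At 2824 K (t = 28.24):
  B = 138.5·ln(28.24 − 10) − 305.0 = 138.5·ln 18.24 − 305.0 = 138.5·2.9036 − 305.0 = 97.151.
Gain = 97.151 / 255.000 = 0.3810 → 0.381.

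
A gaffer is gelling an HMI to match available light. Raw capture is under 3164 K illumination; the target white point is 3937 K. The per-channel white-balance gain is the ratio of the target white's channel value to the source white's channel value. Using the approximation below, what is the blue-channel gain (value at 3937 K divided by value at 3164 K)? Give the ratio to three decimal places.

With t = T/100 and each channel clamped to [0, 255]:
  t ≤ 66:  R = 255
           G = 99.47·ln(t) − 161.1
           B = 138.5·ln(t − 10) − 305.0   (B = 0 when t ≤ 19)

At 3164 K (t = 31.64):
  B = 138.5·ln(31.64 − 10) − 305.0 = 138.5·ln 21.64 − 305.0 = 138.5·3.0745 − 305.0 = 120.824.
At 3937 K (t = 39.37):
  B = 138.5·ln(39.37 − 10) − 305.0 = 138.5·ln 29.37 − 305.0 = 138.5·3.3800 − 305.0 = 163.126.
Gain = 163.126 / 120.824 = 1.3501 → 1.350.

1.350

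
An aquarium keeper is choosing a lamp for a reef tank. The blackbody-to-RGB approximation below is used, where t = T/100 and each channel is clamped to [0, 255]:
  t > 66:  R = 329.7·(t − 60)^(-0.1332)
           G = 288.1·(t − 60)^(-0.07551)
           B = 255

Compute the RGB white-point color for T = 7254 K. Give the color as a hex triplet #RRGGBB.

#EBEEFF

t = 7254/100 = 72.54; the t > 66 branch applies.
R = 329.7·(72.54 − 60)^(-0.1332) = 329.7·12.54^(-0.1332) = 329.7·0.71401 = 235.410.
G = 288.1·(72.54 − 60)^(-0.07551) = 288.1·12.54^(-0.07551) = 288.1·0.82617 = 238.019.
B = 255 by definition for t > 66.
Rounded: (235, 238, 255).
In hex: #EBEEFF.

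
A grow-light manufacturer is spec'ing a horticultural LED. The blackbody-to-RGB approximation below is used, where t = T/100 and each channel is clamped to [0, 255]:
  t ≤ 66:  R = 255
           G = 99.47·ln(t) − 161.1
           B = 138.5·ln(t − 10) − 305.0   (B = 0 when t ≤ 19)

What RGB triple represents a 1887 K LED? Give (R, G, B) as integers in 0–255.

t = 1887/100 = 18.87; the t ≤ 66 branch applies.
R = 255 by definition for t ≤ 66.
G = 99.47·ln 18.87 − 161.1 = 99.47·2.9376 − 161.1 = 131.100.
t = 18.87 ≤ 19, so B = 0.
Rounded: (255, 131, 0).

(255, 131, 0)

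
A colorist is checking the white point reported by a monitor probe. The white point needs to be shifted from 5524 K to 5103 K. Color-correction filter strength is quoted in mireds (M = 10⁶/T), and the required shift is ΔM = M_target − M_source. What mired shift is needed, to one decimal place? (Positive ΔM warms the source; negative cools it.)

+14.9 mireds

M_source = 10⁶/5524 = 181.028; M_target = 10⁶/5103 = 195.963.
ΔM = 195.963 − 181.028 = 14.935 → +14.9 mireds, a warming shift.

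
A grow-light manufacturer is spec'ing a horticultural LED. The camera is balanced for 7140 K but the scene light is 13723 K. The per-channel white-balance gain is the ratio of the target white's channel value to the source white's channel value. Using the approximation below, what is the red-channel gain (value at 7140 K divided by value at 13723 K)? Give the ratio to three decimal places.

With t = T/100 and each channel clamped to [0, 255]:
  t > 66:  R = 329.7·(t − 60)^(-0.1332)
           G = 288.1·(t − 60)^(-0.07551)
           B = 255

1.290

At 13723 K (t = 137.23):
  R = 329.7·(137.23 − 60)^(-0.1332) = 329.7·77.23^(-0.1332) = 329.7·0.56046 = 184.785.
At 7140 K (t = 71.4):
  R = 329.7·(71.4 − 60)^(-0.1332) = 329.7·11.4^(-0.1332) = 329.7·0.72314 = 238.418.
Gain = 238.418 / 184.785 = 1.2902 → 1.290.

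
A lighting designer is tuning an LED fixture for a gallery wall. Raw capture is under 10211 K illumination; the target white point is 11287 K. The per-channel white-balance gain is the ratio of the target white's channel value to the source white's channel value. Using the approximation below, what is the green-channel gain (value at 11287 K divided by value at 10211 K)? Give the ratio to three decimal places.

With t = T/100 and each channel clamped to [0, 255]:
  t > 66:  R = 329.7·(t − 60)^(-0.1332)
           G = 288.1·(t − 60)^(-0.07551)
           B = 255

0.983

At 10211 K (t = 102.11):
  G = 288.1·(102.11 − 60)^(-0.07551) = 288.1·42.11^(-0.07551) = 288.1·0.75395 = 217.213.
At 11287 K (t = 112.87):
  G = 288.1·(112.87 − 60)^(-0.07551) = 288.1·52.87^(-0.07551) = 288.1·0.74111 = 213.513.
Gain = 213.513 / 217.213 = 0.9830 → 0.983.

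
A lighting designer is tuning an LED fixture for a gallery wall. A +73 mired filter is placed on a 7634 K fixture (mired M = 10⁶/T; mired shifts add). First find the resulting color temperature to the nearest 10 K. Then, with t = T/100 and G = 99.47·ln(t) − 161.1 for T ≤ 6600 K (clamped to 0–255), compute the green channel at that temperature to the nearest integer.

226

M_in = 10⁶/7634 = 130.99; M_out = 130.99 + (+73) = 203.99.
T_out = 10⁶/203.99 = 4902.1 K → 4900 K; t = 49.
G = 99.47·ln 49 − 161.1 = 99.47·3.8918 − 161.1 = 226.019.
Rounded: 226.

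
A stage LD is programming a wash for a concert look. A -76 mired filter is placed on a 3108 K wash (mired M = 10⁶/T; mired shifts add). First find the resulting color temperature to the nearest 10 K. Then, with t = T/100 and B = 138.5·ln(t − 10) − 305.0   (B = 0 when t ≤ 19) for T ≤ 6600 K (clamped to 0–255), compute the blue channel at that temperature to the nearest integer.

M_in = 10⁶/3108 = 321.75; M_out = 321.75 + (-76) = 245.75.
T_out = 10⁶/245.75 = 4069.2 K → 4070 K; t = 40.7.
B = 138.5·ln(40.7 − 10) − 305.0 = 138.5·ln 30.7 − 305.0 = 138.5·3.4243 − 305.0 = 169.260.
Rounded: 169.

169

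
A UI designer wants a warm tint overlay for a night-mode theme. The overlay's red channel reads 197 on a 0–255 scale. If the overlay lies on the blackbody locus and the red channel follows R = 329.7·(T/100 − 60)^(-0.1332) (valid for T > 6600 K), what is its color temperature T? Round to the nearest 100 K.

10800 K

(t − 60)^(-0.1332) = 197/329.7 = 0.59751.
t − 60 = 0.59751^(1/-0.1332) = 0.59751^(-7.508) = 47.761, so t = 107.761.
T = 100·t = 10776 K → 10800 K to the nearest 100 K.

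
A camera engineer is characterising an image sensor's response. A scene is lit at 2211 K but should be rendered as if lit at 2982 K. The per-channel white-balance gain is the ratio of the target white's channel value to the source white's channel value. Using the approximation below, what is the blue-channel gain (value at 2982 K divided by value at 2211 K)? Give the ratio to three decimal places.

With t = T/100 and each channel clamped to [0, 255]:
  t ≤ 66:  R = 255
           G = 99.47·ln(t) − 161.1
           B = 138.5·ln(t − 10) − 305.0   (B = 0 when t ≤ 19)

At 2211 K (t = 22.11):
  B = 138.5·ln(22.11 − 10) − 305.0 = 138.5·ln 12.11 − 305.0 = 138.5·2.4940 − 305.0 = 40.423.
At 2982 K (t = 29.82):
  B = 138.5·ln(29.82 − 10) − 305.0 = 138.5·ln 19.82 − 305.0 = 138.5·2.9867 − 305.0 = 108.657.
Gain = 108.657 / 40.423 = 2.6880 → 2.688.

2.688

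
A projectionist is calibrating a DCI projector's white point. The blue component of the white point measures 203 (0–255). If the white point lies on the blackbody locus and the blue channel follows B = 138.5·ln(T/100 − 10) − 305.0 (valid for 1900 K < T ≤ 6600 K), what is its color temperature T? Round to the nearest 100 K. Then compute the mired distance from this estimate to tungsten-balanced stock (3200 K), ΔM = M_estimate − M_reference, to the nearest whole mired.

ln(t − 10) = (203 + 305.0) / 138.5 = 3.6679.
t − 10 = e^3.6679 = 39.168, so t = 49.168.
T = 100·t = 4917 K → 4900 K to the nearest 100 K.
M_estimate = 10⁶/4900 = 204.08; M_reference = 10⁶/3200 = 312.50.
ΔM = 204.08 − 312.50 = -108.42 → -108 mireds.

-108 mireds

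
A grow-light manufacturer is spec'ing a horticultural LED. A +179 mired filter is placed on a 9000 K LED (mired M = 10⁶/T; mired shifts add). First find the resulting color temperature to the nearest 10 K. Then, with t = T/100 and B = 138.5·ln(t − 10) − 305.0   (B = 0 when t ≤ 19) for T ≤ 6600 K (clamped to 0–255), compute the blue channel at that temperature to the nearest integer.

M_in = 10⁶/9000 = 111.11; M_out = 111.11 + (+179) = 290.11.
T_out = 10⁶/290.11 = 3447.0 K → 3450 K; t = 34.5.
B = 138.5·ln(34.5 − 10) − 305.0 = 138.5·ln 24.5 − 305.0 = 138.5·3.1987 − 305.0 = 138.016.
Rounded: 138.

138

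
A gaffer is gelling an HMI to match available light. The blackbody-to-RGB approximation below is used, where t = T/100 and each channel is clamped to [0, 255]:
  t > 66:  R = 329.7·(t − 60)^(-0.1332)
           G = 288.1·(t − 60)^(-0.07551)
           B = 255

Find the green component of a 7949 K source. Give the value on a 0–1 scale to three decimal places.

t = 7949/100 = 79.49; the t > 66 branch applies.
G = 288.1·(79.49 − 60)^(-0.07551) = 288.1·19.49^(-0.07551) = 288.1·0.79911 = 230.223.
On a 0–1 scale: 230.223/255 = 0.9028 → 0.903.

0.903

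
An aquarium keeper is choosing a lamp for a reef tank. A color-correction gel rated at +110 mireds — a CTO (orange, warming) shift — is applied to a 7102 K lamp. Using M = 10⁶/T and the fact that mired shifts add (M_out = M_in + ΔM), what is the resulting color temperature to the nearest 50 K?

M_in = 10⁶/7102 = 140.81 mireds.
M_out = 140.81 + (+110) = 250.81 mireds.
T_out = 10⁶/250.81 = 3987.2 K → 4000 K.

4000 K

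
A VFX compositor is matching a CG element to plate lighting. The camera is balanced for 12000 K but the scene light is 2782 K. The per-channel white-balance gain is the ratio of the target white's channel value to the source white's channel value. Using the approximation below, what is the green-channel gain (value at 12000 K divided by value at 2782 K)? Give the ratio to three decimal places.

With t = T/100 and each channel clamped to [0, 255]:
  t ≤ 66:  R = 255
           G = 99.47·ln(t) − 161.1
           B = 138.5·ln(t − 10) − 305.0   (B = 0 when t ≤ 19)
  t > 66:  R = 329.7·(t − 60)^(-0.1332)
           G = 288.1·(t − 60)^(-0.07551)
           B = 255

At 2782 K (t = 27.82):
  G = 99.47·ln 27.82 − 161.1 = 99.47·3.3258 − 161.1 = 169.713.
At 12000 K (t = 120):
  G = 288.1·(120 − 60)^(-0.07551) = 288.1·60^(-0.07551) = 288.1·0.73406 = 211.483.
Gain = 211.483 / 169.713 = 1.2461 → 1.246.

1.246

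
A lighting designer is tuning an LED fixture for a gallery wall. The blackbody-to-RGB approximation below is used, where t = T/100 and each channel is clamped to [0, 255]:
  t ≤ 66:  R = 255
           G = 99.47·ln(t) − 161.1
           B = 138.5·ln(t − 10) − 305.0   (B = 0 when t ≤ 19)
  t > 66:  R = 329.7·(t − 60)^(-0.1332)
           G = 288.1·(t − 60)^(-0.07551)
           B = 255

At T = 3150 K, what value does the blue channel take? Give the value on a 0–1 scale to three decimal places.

0.470

t = 3150/100 = 31.5; the t ≤ 66 branch applies.
B = 138.5·ln(31.5 − 10) − 305.0 = 138.5·ln 21.5 − 305.0 = 138.5·3.0681 − 305.0 = 119.925.
On a 0–1 scale: 119.925/255 = 0.4703 → 0.470.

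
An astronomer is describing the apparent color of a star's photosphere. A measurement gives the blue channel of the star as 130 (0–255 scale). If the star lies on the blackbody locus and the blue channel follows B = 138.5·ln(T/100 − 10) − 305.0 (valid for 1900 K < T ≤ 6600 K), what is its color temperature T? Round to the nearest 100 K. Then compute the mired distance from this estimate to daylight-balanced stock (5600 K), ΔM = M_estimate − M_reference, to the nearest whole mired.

+124 mireds

ln(t − 10) = (130 + 305.0) / 138.5 = 3.1408.
t − 10 = e^3.1408 = 23.122, so t = 33.122.
T = 100·t = 3312 K → 3300 K to the nearest 100 K.
M_estimate = 10⁶/3300 = 303.03; M_reference = 10⁶/5600 = 178.57.
ΔM = 303.03 − 178.57 = 124.46 → +124 mireds.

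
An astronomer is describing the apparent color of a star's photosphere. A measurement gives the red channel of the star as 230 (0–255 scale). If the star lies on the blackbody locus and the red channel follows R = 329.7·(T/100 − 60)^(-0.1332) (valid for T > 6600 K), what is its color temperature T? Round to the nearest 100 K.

7500 K

(t − 60)^(-0.1332) = 230/329.7 = 0.69760.
t − 60 = 0.69760^(1/-0.1332) = 0.69760^(-7.508) = 14.932, so t = 74.932.
T = 100·t = 7493 K → 7500 K to the nearest 100 K.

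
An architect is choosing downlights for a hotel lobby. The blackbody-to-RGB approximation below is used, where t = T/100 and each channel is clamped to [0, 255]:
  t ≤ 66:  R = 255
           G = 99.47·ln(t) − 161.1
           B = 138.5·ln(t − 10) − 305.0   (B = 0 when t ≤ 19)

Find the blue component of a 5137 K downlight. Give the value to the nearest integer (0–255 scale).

t = 5137/100 = 51.37; the t ≤ 66 branch applies.
B = 138.5·ln(51.37 − 10) − 305.0 = 138.5·ln 41.37 − 305.0 = 138.5·3.7226 − 305.0 = 210.574.
Rounded: 211.

211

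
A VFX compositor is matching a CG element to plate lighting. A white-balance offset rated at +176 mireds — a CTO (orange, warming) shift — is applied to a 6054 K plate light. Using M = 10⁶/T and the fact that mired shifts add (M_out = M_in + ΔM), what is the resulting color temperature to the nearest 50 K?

M_in = 10⁶/6054 = 165.18 mireds.
M_out = 165.18 + (+176) = 341.18 mireds.
T_out = 10⁶/341.18 = 2931.0 K → 2950 K.

2950 K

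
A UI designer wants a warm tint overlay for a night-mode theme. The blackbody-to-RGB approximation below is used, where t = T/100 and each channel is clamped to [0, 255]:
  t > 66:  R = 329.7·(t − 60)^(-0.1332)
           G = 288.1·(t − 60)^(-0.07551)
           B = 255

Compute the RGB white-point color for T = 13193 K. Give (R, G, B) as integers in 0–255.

(187, 209, 255)

t = 13193/100 = 131.93; the t > 66 branch applies.
R = 329.7·(131.93 − 60)^(-0.1332) = 329.7·71.93^(-0.1332) = 329.7·0.56580 = 186.543.
G = 288.1·(131.93 − 60)^(-0.07551) = 288.1·71.93^(-0.07551) = 288.1·0.72408 = 208.607.
B = 255 by definition for t > 66.
Rounded: (187, 209, 255).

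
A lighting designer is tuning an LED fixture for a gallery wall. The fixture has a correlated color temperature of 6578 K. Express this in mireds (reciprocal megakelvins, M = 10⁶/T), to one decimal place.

152.0 mireds

M = 10⁶ / 6578 = 152.022 → 152.0 mireds.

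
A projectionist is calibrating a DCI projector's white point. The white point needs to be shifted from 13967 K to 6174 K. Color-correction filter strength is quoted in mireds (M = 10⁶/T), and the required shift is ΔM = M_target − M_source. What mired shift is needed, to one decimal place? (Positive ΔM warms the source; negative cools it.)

+90.4 mireds

M_source = 10⁶/13967 = 71.597; M_target = 10⁶/6174 = 161.970.
ΔM = 161.970 − 71.597 = 90.372 → +90.4 mireds, a warming shift.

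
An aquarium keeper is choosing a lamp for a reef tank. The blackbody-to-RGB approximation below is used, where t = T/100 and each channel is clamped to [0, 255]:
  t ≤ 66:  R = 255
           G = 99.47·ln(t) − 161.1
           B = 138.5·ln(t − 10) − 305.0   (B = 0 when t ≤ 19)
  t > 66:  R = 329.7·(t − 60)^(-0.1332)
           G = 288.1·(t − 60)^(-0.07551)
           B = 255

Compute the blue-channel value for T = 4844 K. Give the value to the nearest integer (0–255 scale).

200

t = 4844/100 = 48.44; the t ≤ 66 branch applies.
B = 138.5·ln(48.44 − 10) − 305.0 = 138.5·ln 38.44 − 305.0 = 138.5·3.6491 − 305.0 = 200.400.
Rounded: 200.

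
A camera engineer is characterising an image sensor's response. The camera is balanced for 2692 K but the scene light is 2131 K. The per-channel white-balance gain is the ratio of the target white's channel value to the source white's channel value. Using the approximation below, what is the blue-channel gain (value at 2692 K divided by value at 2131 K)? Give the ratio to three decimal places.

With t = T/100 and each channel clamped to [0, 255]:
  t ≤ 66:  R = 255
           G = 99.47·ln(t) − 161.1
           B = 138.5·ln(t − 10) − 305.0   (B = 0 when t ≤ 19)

2.802

At 2131 K (t = 21.31):
  B = 138.5·ln(21.31 − 10) − 305.0 = 138.5·ln 11.31 − 305.0 = 138.5·2.4257 − 305.0 = 30.958.
At 2692 K (t = 26.92):
  B = 138.5·ln(26.92 − 10) − 305.0 = 138.5·ln 16.92 − 305.0 = 138.5·2.8285 − 305.0 = 86.747.
Gain = 86.747 / 30.958 = 2.8021 → 2.802.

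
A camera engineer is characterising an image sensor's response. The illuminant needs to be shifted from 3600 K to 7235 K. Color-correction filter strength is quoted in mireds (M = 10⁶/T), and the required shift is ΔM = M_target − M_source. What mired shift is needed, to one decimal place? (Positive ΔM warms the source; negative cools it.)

M_source = 10⁶/3600 = 277.778; M_target = 10⁶/7235 = 138.217.
ΔM = 138.217 − 277.778 = -139.561 → -139.6 mireds, a cooling shift.

-139.6 mireds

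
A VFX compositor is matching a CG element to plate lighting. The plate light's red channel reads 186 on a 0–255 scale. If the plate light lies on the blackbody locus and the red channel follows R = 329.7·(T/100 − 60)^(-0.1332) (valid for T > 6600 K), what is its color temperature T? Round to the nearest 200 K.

13400 K

(t − 60)^(-0.1332) = 186/329.7 = 0.56415.
t − 60 = 0.56415^(1/-0.1332) = 0.56415^(-7.508) = 73.521, so t = 133.521.
T = 100·t = 13352 K → 13400 K to the nearest 200 K.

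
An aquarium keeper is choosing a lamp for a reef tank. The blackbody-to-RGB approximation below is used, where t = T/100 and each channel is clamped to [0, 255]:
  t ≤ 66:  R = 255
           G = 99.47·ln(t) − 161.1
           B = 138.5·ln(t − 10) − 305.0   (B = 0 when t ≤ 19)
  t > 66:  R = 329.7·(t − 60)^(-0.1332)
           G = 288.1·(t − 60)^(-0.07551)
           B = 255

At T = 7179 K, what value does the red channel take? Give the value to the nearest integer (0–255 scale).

t = 7179/100 = 71.79; the t > 66 branch applies.
R = 329.7·(71.79 − 60)^(-0.1332) = 329.7·11.79^(-0.1332) = 329.7·0.71990 = 237.352.
Rounded: 237.

237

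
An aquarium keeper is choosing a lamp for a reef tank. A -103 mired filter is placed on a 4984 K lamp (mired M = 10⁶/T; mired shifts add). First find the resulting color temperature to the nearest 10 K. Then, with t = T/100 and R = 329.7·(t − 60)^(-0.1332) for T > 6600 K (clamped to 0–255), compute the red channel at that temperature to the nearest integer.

200

M_in = 10⁶/4984 = 200.64; M_out = 200.64 + (-103) = 97.64.
T_out = 10⁶/97.64 = 10241.5 K → 10240 K; t = 102.4.
R = 329.7·(102.4 − 60)^(-0.1332) = 329.7·42.4^(-0.1332) = 329.7·0.60706 = 200.149.
Rounded: 200.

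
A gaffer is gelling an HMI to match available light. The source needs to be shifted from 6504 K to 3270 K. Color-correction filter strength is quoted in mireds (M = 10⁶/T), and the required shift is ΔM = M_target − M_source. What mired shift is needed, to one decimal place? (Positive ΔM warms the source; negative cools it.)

M_source = 10⁶/6504 = 153.752; M_target = 10⁶/3270 = 305.810.
ΔM = 305.810 − 153.752 = 152.059 → +152.1 mireds, a warming shift.

+152.1 mireds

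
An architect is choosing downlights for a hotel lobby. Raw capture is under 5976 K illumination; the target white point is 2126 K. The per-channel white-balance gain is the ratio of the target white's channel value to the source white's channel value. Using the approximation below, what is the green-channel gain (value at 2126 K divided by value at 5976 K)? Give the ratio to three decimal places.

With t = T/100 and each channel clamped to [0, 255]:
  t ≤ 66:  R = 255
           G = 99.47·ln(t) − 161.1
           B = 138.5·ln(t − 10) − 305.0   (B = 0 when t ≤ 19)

At 5976 K (t = 59.76):
  G = 99.47·ln 59.76 − 161.1 = 99.47·4.0903 − 161.1 = 245.766.
At 2126 K (t = 21.26):
  G = 99.47·ln 21.26 − 161.1 = 99.47·3.0568 − 161.1 = 142.963.
Gain = 142.963 / 245.766 = 0.5817 → 0.582.

0.582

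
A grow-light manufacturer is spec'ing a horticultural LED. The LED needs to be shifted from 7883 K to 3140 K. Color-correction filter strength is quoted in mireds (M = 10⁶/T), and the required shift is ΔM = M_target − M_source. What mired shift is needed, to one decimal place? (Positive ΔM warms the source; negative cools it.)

M_source = 10⁶/7883 = 126.855; M_target = 10⁶/3140 = 318.471.
ΔM = 318.471 − 126.855 = 191.616 → +191.6 mireds, a warming shift.

+191.6 mireds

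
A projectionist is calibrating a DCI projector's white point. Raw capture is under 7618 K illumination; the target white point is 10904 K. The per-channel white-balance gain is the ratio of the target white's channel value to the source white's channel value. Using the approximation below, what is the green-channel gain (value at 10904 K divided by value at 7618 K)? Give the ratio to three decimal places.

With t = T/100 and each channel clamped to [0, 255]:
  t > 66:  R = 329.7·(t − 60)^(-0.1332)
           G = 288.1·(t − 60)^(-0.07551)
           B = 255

At 7618 K (t = 76.18):
  G = 288.1·(76.18 − 60)^(-0.07551) = 288.1·16.18^(-0.07551) = 288.1·0.81042 = 233.482.
At 10904 K (t = 109.04):
  G = 288.1·(109.04 − 60)^(-0.07551) = 288.1·49.04^(-0.07551) = 288.1·0.74533 = 214.729.
Gain = 214.729 / 233.482 = 0.9197 → 0.920.

0.920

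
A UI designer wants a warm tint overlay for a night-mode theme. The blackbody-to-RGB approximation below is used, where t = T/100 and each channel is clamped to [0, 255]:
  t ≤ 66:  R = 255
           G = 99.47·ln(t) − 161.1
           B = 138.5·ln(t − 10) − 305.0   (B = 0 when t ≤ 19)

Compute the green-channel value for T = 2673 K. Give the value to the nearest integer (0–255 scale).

t = 2673/100 = 26.73; the t ≤ 66 branch applies.
G = 99.47·ln 26.73 − 161.1 = 99.47·3.2858 − 161.1 = 165.737.
Rounded: 166.

166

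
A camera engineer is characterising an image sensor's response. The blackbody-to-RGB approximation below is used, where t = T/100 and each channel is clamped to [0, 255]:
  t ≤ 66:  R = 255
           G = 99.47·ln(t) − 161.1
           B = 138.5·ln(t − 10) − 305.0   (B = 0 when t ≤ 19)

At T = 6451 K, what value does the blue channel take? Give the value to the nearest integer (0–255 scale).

249

t = 6451/100 = 64.51; the t ≤ 66 branch applies.
B = 138.5·ln(64.51 − 10) − 305.0 = 138.5·ln 54.51 − 305.0 = 138.5·3.9984 − 305.0 = 248.776.
Rounded: 249.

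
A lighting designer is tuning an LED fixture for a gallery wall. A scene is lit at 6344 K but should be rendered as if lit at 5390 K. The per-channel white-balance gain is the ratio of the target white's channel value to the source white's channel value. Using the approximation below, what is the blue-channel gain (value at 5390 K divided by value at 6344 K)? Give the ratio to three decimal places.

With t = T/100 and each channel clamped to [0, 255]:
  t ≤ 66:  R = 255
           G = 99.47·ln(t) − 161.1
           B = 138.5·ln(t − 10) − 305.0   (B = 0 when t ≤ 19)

At 6344 K (t = 63.44):
  B = 138.5·ln(63.44 − 10) − 305.0 = 138.5·ln 53.44 − 305.0 = 138.5·3.9786 − 305.0 = 246.030.
At 5390 K (t = 53.9):
  B = 138.5·ln(53.9 − 10) − 305.0 = 138.5·ln 43.9 − 305.0 = 138.5·3.7819 − 305.0 = 218.795.
Gain = 218.795 / 246.030 = 0.8893 → 0.889.

0.889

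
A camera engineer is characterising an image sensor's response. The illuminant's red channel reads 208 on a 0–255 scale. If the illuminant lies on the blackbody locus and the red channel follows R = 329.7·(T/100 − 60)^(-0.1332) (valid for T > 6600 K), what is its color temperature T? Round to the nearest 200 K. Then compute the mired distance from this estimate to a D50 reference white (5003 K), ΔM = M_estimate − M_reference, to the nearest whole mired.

-91 mireds

(t − 60)^(-0.1332) = 208/329.7 = 0.63088.
t − 60 = 0.63088^(1/-0.1332) = 0.63088^(-7.508) = 31.763, so t = 91.763.
T = 100·t = 9176 K → 9200 K to the nearest 200 K.
M_estimate = 10⁶/9200 = 108.70; M_reference = 10⁶/5003 = 199.88.
ΔM = 108.70 − 199.88 = -91.18 → -91 mireds.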